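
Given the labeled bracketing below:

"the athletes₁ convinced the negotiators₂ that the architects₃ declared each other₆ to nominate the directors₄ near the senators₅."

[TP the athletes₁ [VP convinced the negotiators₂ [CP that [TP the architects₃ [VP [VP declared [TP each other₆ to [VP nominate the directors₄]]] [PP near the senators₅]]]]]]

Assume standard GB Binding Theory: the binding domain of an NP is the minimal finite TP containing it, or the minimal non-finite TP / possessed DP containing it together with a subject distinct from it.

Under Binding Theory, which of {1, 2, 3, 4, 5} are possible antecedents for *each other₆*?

*each other* is an anaphor, so Principle A applies: it must be bound in its binding domain.
Binding domain of *each other₆*: the embedded TP, whose subject is the architects₃.
*the athletes₁* c-commands the anaphor but is outside its binding domain → cannot satisfy Principle A.
*the negotiators₂* c-commands the anaphor but is outside its binding domain → cannot satisfy Principle A.
*the architects₃* c-commands the anaphor within its binding domain → licit binder.
*the directors₄* does not c-command the anaphor → cannot bind it.
*the senators₅* does not c-command the anaphor → cannot bind it.

{3}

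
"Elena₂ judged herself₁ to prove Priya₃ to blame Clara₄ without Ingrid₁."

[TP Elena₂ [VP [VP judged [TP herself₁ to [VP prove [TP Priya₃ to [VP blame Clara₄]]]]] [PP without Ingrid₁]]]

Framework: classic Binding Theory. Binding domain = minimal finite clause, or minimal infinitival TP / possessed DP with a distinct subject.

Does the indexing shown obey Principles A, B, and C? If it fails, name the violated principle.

Principle A

The two coindexed NPs are *Ingrid₁* and *herself₁*.
*herself₁* is an anaphor. Principle A requires it to be bound within its binding domain — the matrix TP, whose subject is Elena₂.
Within that domain it is c-commanded by *Elena₂*, which does not share its index.
*Ingrid₁* does not c-command the anaphor at all.
The anaphor is unbound in its domain → Principle A violation.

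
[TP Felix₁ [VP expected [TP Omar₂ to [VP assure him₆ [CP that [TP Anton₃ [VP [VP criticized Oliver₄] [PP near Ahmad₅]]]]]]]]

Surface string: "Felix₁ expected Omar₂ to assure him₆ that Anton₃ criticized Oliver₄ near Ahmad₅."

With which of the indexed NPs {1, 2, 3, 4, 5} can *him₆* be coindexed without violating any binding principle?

*him* is a pronoun, so Principle B applies: it must be free in its binding domain.
Binding domain of *him₆*: the embedded TP, whose subject is Omar₂.
*Felix₁* c-commands the pronoun but from outside its binding domain, and is not c-commanded by it → coindexation permitted.
*Omar₂* c-commands the pronoun within its binding domain → coindexation would violate Principle B.
*Anton₃*: the pronoun c-commands this R-expression → coindexation would violate Principle C on *Anton₃*.
*Oliver₄*: the pronoun c-commands this R-expression → coindexation would violate Principle C on *Oliver₄*.
*Ahmad₅*: the pronoun c-commands this R-expression → coindexation would violate Principle C on *Ahmad₅*.

{1}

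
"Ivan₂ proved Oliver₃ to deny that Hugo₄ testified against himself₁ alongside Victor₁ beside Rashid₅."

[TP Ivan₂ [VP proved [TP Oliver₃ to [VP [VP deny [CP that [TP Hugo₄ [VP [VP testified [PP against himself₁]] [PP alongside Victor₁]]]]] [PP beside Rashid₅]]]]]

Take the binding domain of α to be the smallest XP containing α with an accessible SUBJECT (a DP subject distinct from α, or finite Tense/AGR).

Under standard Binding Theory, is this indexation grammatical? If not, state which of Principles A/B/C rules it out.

The two coindexed NPs are *Victor₁* and *himself₁*.
*himself₁* is an anaphor. Principle A requires it to be bound within its binding domain — the embedded TP, whose subject is Hugo₄.
Within that domain it is c-commanded by *Hugo₄*, which does not share its index.
*Victor₁* does not c-command the anaphor at all.
The anaphor is unbound in its domain → Principle A violation.

Principle A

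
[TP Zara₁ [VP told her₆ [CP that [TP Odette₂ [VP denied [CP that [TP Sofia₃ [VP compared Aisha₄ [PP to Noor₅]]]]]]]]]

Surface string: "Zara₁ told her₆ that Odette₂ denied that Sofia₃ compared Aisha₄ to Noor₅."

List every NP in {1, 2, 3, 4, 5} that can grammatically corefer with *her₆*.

*her* is a pronoun, so Principle B applies: it must be free in its binding domain.
Binding domain of *her₆*: the matrix TP, whose subject is Zara₁.
*Zara₁* c-commands the pronoun within its binding domain → coindexation would violate Principle B.
*Odette₂*: the pronoun c-commands this R-expression → coindexation would violate Principle C on *Odette₂*.
*Sofia₃*: the pronoun c-commands this R-expression → coindexation would violate Principle C on *Sofia₃*.
*Aisha₄*: the pronoun c-commands this R-expression → coindexation would violate Principle C on *Aisha₄*.
*Noor₅*: the pronoun c-commands this R-expression → coindexation would violate Principle C on *Noor₅*.

none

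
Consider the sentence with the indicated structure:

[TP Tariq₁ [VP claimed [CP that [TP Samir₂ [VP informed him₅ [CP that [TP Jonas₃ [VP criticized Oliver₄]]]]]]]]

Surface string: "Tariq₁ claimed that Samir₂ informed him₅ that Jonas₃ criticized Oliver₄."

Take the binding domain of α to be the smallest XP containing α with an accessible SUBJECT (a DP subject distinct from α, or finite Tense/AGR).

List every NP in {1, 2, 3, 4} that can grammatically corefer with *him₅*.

{1}

*him* is a pronoun, so Principle B applies: it must be free in its binding domain.
Binding domain of *him₅*: the embedded TP, whose subject is Samir₂.
*Tariq₁* c-commands the pronoun but from outside its binding domain, and is not c-commanded by it → coindexation permitted.
*Samir₂* c-commands the pronoun within its binding domain → coindexation would violate Principle B.
*Jonas₃*: the pronoun c-commands this R-expression → coindexation would violate Principle C on *Jonas₃*.
*Oliver₄*: the pronoun c-commands this R-expression → coindexation would violate Principle C on *Oliver₄*.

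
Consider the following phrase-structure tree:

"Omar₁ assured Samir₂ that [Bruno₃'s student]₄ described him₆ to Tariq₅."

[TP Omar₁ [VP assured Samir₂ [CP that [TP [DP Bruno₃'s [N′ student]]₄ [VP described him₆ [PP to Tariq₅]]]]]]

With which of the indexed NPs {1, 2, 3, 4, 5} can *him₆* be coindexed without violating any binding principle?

*him* is a pronoun, so Principle B applies: it must be free in its binding domain.
Binding domain of *him₆*: the embedded TP, whose subject is [Bruno₃'s student]₄.
*Omar₁* c-commands the pronoun but from outside its binding domain, and is not c-commanded by it → coindexation permitted.
*Samir₂* c-commands the pronoun but from outside its binding domain, and is not c-commanded by it → coindexation permitted.
*Bruno₃* and the pronoun do not c-command one another → neither Principle B nor Principle C is at stake; coindexation permitted.
*[Bruno₃'s student]₄* c-commands the pronoun within its binding domain → coindexation would violate Principle B.
*Tariq₅*: the pronoun c-commands this R-expression → coindexation would violate Principle C on *Tariq₅*.

{1, 2, 3}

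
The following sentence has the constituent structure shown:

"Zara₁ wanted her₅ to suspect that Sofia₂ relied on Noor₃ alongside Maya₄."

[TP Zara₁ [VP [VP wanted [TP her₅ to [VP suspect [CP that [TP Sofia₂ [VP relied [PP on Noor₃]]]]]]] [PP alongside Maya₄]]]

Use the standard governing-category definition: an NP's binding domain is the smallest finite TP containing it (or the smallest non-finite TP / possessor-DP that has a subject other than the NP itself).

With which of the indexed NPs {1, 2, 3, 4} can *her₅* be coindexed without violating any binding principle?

{4}

*her* is a pronoun, so Principle B applies: it must be free in its binding domain.
Binding domain of *her₅*: the matrix TP, whose subject is Zara₁.
*Zara₁* c-commands the pronoun within its binding domain → coindexation would violate Principle B.
*Sofia₂*: the pronoun c-commands this R-expression → coindexation would violate Principle C on *Sofia₂*.
*Noor₃*: the pronoun c-commands this R-expression → coindexation would violate Principle C on *Noor₃*.
*Maya₄* and the pronoun do not c-command one another → neither Principle B nor Principle C is at stake; coindexation permitted.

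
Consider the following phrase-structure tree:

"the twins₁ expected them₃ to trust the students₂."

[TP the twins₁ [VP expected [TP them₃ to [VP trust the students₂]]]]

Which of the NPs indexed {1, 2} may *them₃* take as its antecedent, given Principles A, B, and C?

none

*them* is a pronoun, so Principle B applies: it must be free in its binding domain.
Binding domain of *them₃*: the matrix TP, whose subject is the twins₁.
*the twins₁* c-commands the pronoun within its binding domain → coindexation would violate Principle B.
*the students₂*: the pronoun c-commands this R-expression → coindexation would violate Principle C on *the students₂*.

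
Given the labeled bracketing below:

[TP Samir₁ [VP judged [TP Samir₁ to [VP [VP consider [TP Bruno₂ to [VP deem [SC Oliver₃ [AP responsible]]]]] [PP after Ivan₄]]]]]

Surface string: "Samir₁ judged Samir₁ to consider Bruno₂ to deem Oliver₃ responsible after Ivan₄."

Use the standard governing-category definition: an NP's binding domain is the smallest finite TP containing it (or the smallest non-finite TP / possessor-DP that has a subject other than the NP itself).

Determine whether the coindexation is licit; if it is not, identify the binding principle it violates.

Principle C

The two coindexed NPs are *Samir₁* (the higher occurrence) and *Samir₁* (the lower occurrence).
*Samir₁* (the lower occurrence) is an R-expression. Principle C requires it to be free everywhere.
*Samir₁* (the higher occurrence) c-commands it and carries the same index.
The R-expression is bound → Principle C violation.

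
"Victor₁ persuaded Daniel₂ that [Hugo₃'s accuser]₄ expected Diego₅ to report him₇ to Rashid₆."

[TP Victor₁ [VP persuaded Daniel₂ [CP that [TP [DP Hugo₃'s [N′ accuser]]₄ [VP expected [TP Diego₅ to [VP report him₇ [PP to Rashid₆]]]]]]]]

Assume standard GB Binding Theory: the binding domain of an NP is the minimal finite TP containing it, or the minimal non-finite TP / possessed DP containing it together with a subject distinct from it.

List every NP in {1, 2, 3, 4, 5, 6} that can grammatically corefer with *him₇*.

*him* is a pronoun, so Principle B applies: it must be free in its binding domain.
Binding domain of *him₇*: the embedded TP, whose subject is Diego₅.
*Victor₁* c-commands the pronoun but from outside its binding domain, and is not c-commanded by it → coindexation permitted.
*Daniel₂* c-commands the pronoun but from outside its binding domain, and is not c-commanded by it → coindexation permitted.
*Hugo₃* and the pronoun do not c-command one another → neither Principle B nor Principle C is at stake; coindexation permitted.
*[Hugo₃'s accuser]₄* c-commands the pronoun but from outside its binding domain, and is not c-commanded by it → coindexation permitted.
*Diego₅* c-commands the pronoun within its binding domain → coindexation would violate Principle B.
*Rashid₆*: the pronoun c-commands this R-expression → coindexation would violate Principle C on *Rashid₆*.

{1, 2, 3, 4}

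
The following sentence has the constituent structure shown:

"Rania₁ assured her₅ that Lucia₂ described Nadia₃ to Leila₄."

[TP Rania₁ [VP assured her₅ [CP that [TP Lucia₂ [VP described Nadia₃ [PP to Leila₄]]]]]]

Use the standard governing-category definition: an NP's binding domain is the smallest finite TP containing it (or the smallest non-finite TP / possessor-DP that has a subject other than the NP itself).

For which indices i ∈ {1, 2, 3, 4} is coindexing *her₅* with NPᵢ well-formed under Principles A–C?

none

*her* is a pronoun, so Principle B applies: it must be free in its binding domain.
Binding domain of *her₅*: the matrix TP, whose subject is Rania₁.
*Rania₁* c-commands the pronoun within its binding domain → coindexation would violate Principle B.
*Lucia₂*: the pronoun c-commands this R-expression → coindexation would violate Principle C on *Lucia₂*.
*Nadia₃*: the pronoun c-commands this R-expression → coindexation would violate Principle C on *Nadia₃*.
*Leila₄*: the pronoun c-commands this R-expression → coindexation would violate Principle C on *Leila₄*.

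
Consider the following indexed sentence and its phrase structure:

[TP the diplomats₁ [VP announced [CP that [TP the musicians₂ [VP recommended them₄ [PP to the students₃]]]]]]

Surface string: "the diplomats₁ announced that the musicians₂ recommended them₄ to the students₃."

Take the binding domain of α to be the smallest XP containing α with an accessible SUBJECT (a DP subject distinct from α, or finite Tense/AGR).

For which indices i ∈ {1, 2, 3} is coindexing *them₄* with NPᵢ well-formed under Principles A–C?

{1}

*them* is a pronoun, so Principle B applies: it must be free in its binding domain.
Binding domain of *them₄*: the embedded TP, whose subject is the musicians₂.
*the diplomats₁* c-commands the pronoun but from outside its binding domain, and is not c-commanded by it → coindexation permitted.
*the musicians₂* c-commands the pronoun within its binding domain → coindexation would violate Principle B.
*the students₃*: the pronoun c-commands this R-expression → coindexation would violate Principle C on *the students₃*.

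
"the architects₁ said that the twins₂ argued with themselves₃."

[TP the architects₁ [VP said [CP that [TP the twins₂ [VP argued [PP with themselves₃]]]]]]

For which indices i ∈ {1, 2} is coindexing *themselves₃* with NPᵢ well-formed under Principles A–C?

{2}

*themselves* is an anaphor, so Principle A applies: it must be bound in its binding domain.
Binding domain of *themselves₃*: the embedded TP, whose subject is the twins₂.
*the architects₁* c-commands the anaphor but is outside its binding domain → cannot satisfy Principle A.
*the twins₂* c-commands the anaphor within its binding domain → licit binder.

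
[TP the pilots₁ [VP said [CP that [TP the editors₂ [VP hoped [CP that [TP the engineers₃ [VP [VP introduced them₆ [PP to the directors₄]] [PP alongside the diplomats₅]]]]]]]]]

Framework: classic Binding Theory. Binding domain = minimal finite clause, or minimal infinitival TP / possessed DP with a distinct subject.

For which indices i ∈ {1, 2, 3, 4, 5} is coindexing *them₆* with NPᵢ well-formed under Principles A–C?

*them* is a pronoun, so Principle B applies: it must be free in its binding domain.
Binding domain of *them₆*: the embedded TP, whose subject is the engineers₃.
*the pilots₁* c-commands the pronoun but from outside its binding domain, and is not c-commanded by it → coindexation permitted.
*the editors₂* c-commands the pronoun but from outside its binding domain, and is not c-commanded by it → coindexation permitted.
*the engineers₃* c-commands the pronoun within its binding domain → coindexation would violate Principle B.
*the directors₄*: the pronoun c-commands this R-expression → coindexation would violate Principle C on *the directors₄*.
*the diplomats₅* and the pronoun do not c-command one another → neither Principle B nor Principle C is at stake; coindexation permitted.

{1, 2, 5}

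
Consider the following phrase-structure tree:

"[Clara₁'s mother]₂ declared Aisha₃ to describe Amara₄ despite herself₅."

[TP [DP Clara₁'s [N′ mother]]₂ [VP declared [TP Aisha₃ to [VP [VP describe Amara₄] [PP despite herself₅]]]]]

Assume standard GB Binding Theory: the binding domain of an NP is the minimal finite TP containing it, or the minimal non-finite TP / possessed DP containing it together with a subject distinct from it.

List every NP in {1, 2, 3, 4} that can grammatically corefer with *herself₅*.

*herself* is an anaphor, so Principle A applies: it must be bound in its binding domain.
Binding domain of *herself₅*: the embedded TP, whose subject is Aisha₃.
*Clara₁* does not c-command the anaphor → cannot bind it.
*[Clara₁'s mother]₂* c-commands the anaphor but is outside its binding domain → cannot satisfy Principle A.
*Aisha₃* c-commands the anaphor within its binding domain → licit binder.
*Amara₄* does not c-command the anaphor → cannot bind it.

{3}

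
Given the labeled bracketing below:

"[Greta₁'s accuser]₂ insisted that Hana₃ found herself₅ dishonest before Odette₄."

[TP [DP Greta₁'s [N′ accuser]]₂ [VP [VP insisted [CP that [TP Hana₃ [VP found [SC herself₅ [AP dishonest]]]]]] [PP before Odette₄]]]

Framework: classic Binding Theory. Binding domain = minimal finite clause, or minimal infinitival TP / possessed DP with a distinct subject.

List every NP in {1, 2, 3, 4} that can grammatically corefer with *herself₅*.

*herself* is an anaphor, so Principle A applies: it must be bound in its binding domain.
Binding domain of *herself₅*: the embedded TP, whose subject is Hana₃.
*Greta₁* does not c-command the anaphor → cannot bind it.
*[Greta₁'s accuser]₂* c-commands the anaphor but is outside its binding domain → cannot satisfy Principle A.
*Hana₃* c-commands the anaphor within its binding domain → licit binder.
*Odette₄* does not c-command the anaphor → cannot bind it.

{3}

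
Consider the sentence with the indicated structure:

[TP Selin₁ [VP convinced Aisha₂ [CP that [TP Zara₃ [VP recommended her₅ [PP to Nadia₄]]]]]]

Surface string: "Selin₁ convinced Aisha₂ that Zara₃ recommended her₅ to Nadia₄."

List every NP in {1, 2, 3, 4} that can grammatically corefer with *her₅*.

*her* is a pronoun, so Principle B applies: it must be free in its binding domain.
Binding domain of *her₅*: the embedded TP, whose subject is Zara₃.
*Selin₁* c-commands the pronoun but from outside its binding domain, and is not c-commanded by it → coindexation permitted.
*Aisha₂* c-commands the pronoun but from outside its binding domain, and is not c-commanded by it → coindexation permitted.
*Zara₃* c-commands the pronoun within its binding domain → coindexation would violate Principle B.
*Nadia₄*: the pronoun c-commands this R-expression → coindexation would violate Principle C on *Nadia₄*.

{1, 2}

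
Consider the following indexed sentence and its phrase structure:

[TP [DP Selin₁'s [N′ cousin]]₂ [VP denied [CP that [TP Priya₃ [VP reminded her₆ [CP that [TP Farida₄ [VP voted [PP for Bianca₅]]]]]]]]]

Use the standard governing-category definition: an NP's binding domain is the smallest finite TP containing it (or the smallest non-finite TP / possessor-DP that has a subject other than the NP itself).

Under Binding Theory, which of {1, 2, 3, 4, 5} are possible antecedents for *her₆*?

*her* is a pronoun, so Principle B applies: it must be free in its binding domain.
Binding domain of *her₆*: the embedded TP, whose subject is Priya₃.
*Selin₁* and the pronoun do not c-command one another → neither Principle B nor Principle C is at stake; coindexation permitted.
*[Selin₁'s cousin]₂* c-commands the pronoun but from outside its binding domain, and is not c-commanded by it → coindexation permitted.
*Priya₃* c-commands the pronoun within its binding domain → coindexation would violate Principle B.
*Farida₄*: the pronoun c-commands this R-expression → coindexation would violate Principle C on *Farida₄*.
*Bianca₅*: the pronoun c-commands this R-expression → coindexation would violate Principle C on *Bianca₅*.

{1, 2}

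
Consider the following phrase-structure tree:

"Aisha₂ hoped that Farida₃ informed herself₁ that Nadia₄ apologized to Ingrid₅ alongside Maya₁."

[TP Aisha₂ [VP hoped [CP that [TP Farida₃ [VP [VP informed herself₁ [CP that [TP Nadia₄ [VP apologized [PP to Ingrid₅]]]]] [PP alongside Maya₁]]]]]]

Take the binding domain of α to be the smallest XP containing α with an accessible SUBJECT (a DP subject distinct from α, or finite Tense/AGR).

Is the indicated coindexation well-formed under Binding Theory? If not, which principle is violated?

The two coindexed NPs are *Maya₁* and *herself₁*.
*herself₁* is an anaphor. Principle A requires it to be bound within its binding domain — the embedded TP, whose subject is Farida₃.
Within that domain it is c-commanded by *Farida₃*, which does not share its index.
*Maya₁* does not c-command the anaphor at all.
The anaphor is unbound in its domain → Principle A violation.

Principle A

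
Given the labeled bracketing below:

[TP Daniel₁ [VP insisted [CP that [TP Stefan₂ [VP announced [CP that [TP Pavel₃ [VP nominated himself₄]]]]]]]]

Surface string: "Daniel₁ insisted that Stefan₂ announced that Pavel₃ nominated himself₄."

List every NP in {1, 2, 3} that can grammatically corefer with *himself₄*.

{3}

*himself* is an anaphor, so Principle A applies: it must be bound in its binding domain.
Binding domain of *himself₄*: the embedded TP, whose subject is Pavel₃.
*Daniel₁* c-commands the anaphor but is outside its binding domain → cannot satisfy Principle A.
*Stefan₂* c-commands the anaphor but is outside its binding domain → cannot satisfy Principle A.
*Pavel₃* c-commands the anaphor within its binding domain → licit binder.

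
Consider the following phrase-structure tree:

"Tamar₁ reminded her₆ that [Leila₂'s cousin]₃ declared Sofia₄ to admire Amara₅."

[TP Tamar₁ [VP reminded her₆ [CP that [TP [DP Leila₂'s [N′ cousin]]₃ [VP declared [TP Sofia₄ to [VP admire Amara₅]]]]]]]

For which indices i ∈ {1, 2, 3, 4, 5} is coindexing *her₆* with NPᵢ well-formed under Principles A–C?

*her* is a pronoun, so Principle B applies: it must be free in its binding domain.
Binding domain of *her₆*: the matrix TP, whose subject is Tamar₁.
*Tamar₁* c-commands the pronoun within its binding domain → coindexation would violate Principle B.
*Leila₂*: the pronoun c-commands this R-expression → coindexation would violate Principle C on *Leila₂*.
*[Leila₂'s cousin]₃*: the pronoun c-commands this R-expression → coindexation would violate Principle C on *[Leila₂'s cousin]₃*.
*Sofia₄*: the pronoun c-commands this R-expression → coindexation would violate Principle C on *Sofia₄*.
*Amara₅*: the pronoun c-commands this R-expression → coindexation would violate Principle C on *Amara₅*.

none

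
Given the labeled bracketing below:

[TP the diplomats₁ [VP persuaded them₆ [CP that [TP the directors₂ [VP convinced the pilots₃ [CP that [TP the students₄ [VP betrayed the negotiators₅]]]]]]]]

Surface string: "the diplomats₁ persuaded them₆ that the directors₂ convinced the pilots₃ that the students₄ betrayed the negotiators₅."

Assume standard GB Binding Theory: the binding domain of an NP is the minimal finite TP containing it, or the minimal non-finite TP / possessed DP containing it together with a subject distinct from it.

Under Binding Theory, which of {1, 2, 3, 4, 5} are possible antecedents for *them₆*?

none

*them* is a pronoun, so Principle B applies: it must be free in its binding domain.
Binding domain of *them₆*: the matrix TP, whose subject is the diplomats₁.
*the diplomats₁* c-commands the pronoun within its binding domain → coindexation would violate Principle B.
*the directors₂*: the pronoun c-commands this R-expression → coindexation would violate Principle C on *the directors₂*.
*the pilots₃*: the pronoun c-commands this R-expression → coindexation would violate Principle C on *the pilots₃*.
*the students₄*: the pronoun c-commands this R-expression → coindexation would violate Principle C on *the students₄*.
*the negotiators₅*: the pronoun c-commands this R-expression → coindexation would violate Principle C on *the negotiators₅*.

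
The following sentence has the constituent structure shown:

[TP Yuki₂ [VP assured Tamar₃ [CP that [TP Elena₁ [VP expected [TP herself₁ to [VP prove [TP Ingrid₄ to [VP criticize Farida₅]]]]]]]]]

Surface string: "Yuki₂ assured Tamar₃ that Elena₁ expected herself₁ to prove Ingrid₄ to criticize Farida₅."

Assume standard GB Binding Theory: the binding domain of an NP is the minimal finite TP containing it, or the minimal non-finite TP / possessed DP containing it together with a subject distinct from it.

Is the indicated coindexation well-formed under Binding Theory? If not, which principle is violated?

The two coindexed NPs are *Elena₁* and *herself₁*.
*herself₁* is an anaphor; its binding domain is the embedded TP, whose subject is Elena₁. *Elena₁* c-commands it within that domain and shares its index, so Principle A is satisfied.
*Elena₁* is an R-expression; *herself₁* does not c-command it, and no other NP shares its index, so Principle C is satisfied.
All principles are respected.

grammatical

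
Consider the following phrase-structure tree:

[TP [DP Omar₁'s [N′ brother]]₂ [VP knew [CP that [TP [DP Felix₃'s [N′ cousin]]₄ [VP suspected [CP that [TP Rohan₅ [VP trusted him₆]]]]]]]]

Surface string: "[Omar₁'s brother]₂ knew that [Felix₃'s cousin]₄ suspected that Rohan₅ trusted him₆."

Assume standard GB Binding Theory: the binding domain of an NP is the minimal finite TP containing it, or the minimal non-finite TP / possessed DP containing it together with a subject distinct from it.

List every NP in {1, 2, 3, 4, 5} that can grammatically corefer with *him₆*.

*him* is a pronoun, so Principle B applies: it must be free in its binding domain.
Binding domain of *him₆*: the embedded TP, whose subject is Rohan₅.
*Omar₁* and the pronoun do not c-command one another → neither Principle B nor Principle C is at stake; coindexation permitted.
*[Omar₁'s brother]₂* c-commands the pronoun but from outside its binding domain, and is not c-commanded by it → coindexation permitted.
*Felix₃* and the pronoun do not c-command one another → neither Principle B nor Principle C is at stake; coindexation permitted.
*[Felix₃'s cousin]₄* c-commands the pronoun but from outside its binding domain, and is not c-commanded by it → coindexation permitted.
*Rohan₅* c-commands the pronoun within its binding domain → coindexation would violate Principle B.

{1, 2, 3, 4}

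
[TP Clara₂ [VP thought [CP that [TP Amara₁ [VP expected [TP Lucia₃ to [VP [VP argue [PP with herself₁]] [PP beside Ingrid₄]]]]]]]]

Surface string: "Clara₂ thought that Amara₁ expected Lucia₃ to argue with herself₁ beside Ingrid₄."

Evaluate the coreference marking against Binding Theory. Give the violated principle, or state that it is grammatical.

The two coindexed NPs are *Amara₁* and *herself₁*.
*herself₁* is an anaphor. Principle A requires it to be bound within its binding domain — the embedded TP, whose subject is Lucia₃.
Within that domain it is c-commanded by *Lucia₃*, which does not share its index.
*Amara₁* does c-command the anaphor, but from outside its binding domain.
The anaphor is unbound in its domain → Principle A violation.

Principle A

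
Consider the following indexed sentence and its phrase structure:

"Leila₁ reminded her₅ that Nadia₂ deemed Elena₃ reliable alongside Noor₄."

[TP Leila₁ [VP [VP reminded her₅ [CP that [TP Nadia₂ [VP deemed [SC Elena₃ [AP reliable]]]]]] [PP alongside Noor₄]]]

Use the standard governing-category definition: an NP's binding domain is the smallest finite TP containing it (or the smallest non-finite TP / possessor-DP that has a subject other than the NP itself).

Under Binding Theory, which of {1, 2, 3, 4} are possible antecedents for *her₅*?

*her* is a pronoun, so Principle B applies: it must be free in its binding domain.
Binding domain of *her₅*: the matrix TP, whose subject is Leila₁.
*Leila₁* c-commands the pronoun within its binding domain → coindexation would violate Principle B.
*Nadia₂*: the pronoun c-commands this R-expression → coindexation would violate Principle C on *Nadia₂*.
*Elena₃*: the pronoun c-commands this R-expression → coindexation would violate Principle C on *Elena₃*.
*Noor₄* and the pronoun do not c-command one another → neither Principle B nor Principle C is at stake; coindexation permitted.

{4}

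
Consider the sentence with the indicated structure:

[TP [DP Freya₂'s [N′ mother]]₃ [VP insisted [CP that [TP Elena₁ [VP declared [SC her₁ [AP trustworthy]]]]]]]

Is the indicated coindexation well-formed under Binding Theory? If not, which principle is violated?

Principle B

The two coindexed NPs are *Elena₁* and *her₁*.
*her₁* is a pronoun. Its binding domain is the embedded TP, whose subject is Elena₁.
*Elena₁* c-commands it within that domain and carries the same index.
The pronoun is locally bound → Principle B violation.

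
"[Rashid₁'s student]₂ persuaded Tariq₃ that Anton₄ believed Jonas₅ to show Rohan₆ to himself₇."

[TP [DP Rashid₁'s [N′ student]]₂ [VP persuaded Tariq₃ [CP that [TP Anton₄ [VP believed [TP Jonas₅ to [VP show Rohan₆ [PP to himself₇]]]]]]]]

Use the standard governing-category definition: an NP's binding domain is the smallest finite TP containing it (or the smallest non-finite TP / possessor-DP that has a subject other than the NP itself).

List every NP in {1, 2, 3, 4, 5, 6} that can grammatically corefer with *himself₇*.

*himself* is an anaphor, so Principle A applies: it must be bound in its binding domain.
Binding domain of *himself₇*: the embedded TP, whose subject is Jonas₅.
*Rashid₁* does not c-command the anaphor → cannot bind it.
*[Rashid₁'s student]₂* c-commands the anaphor but is outside its binding domain → cannot satisfy Principle A.
*Tariq₃* c-commands the anaphor but is outside its binding domain → cannot satisfy Principle A.
*Anton₄* c-commands the anaphor but is outside its binding domain → cannot satisfy Principle A.
*Jonas₅* c-commands the anaphor within its binding domain → licit binder.
*Rohan₆* c-commands the anaphor within its binding domain → licit binder.

{5, 6}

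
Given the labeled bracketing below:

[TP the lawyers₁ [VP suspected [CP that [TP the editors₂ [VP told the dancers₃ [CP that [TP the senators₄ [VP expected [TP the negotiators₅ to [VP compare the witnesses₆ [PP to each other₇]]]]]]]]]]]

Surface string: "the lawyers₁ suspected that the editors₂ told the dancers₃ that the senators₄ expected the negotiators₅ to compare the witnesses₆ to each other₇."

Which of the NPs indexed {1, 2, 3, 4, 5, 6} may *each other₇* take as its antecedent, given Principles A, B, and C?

*each other* is an anaphor, so Principle A applies: it must be bound in its binding domain.
Binding domain of *each other₇*: the embedded TP, whose subject is the negotiators₅.
*the lawyers₁* c-commands the anaphor but is outside its binding domain → cannot satisfy Principle A.
*the editors₂* c-commands the anaphor but is outside its binding domain → cannot satisfy Principle A.
*the dancers₃* c-commands the anaphor but is outside its binding domain → cannot satisfy Principle A.
*the senators₄* c-commands the anaphor but is outside its binding domain → cannot satisfy Principle A.
*the negotiators₅* c-commands the anaphor within its binding domain → licit binder.
*the witnesses₆* c-commands the anaphor within its binding domain → licit binder.

{5, 6}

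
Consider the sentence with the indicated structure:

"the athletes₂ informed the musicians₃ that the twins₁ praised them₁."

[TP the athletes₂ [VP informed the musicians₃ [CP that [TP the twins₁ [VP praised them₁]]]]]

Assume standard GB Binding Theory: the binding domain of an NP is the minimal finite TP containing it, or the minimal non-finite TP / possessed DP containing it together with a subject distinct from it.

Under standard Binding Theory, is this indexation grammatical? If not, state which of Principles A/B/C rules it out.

Principle B

The two coindexed NPs are *the twins₁* and *them₁*.
*them₁* is a pronoun. Its binding domain is the embedded TP, whose subject is the twins₁.
*the twins₁* c-commands it within that domain and carries the same index.
The pronoun is locally bound → Principle B violation.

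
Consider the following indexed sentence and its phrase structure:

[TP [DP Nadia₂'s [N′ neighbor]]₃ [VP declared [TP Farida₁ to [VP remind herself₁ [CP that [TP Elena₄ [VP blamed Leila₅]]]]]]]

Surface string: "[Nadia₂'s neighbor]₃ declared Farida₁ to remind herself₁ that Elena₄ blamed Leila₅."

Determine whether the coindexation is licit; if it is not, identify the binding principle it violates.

The two coindexed NPs are *Farida₁* and *herself₁*.
*herself₁* is an anaphor; its binding domain is the embedded TP, whose subject is Farida₁. *Farida₁* c-commands it within that domain and shares its index, so Principle A is satisfied.
*Farida₁* is an R-expression; *herself₁* does not c-command it, and no other NP shares its index, so Principle C is satisfied.
All principles are respected.

grammatical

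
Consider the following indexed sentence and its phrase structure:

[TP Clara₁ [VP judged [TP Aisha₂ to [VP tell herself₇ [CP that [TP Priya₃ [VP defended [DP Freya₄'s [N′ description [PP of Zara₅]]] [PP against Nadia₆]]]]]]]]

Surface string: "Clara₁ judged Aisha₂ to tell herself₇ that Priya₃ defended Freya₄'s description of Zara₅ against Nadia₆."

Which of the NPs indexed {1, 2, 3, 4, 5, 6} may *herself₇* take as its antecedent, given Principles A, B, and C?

*herself* is an anaphor, so Principle A applies: it must be bound in its binding domain.
Binding domain of *herself₇*: the embedded TP, whose subject is Aisha₂.
*Clara₁* c-commands the anaphor but is outside its binding domain → cannot satisfy Principle A.
*Aisha₂* c-commands the anaphor within its binding domain → licit binder.
*Priya₃* does not c-command the anaphor → cannot bind it.
*Freya₄* does not c-command the anaphor → cannot bind it.
*Zara₅* does not c-command the anaphor → cannot bind it.
*Nadia₆* does not c-command the anaphor → cannot bind it.

{2}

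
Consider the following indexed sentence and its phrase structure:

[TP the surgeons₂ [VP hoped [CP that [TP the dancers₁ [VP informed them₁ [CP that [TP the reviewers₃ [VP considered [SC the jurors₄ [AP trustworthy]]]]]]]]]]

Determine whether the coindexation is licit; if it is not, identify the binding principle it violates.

Principle B

The two coindexed NPs are *the dancers₁* and *them₁*.
*them₁* is a pronoun. Its binding domain is the embedded TP, whose subject is the dancers₁.
*the dancers₁* c-commands it within that domain and carries the same index.
The pronoun is locally bound → Principle B violation.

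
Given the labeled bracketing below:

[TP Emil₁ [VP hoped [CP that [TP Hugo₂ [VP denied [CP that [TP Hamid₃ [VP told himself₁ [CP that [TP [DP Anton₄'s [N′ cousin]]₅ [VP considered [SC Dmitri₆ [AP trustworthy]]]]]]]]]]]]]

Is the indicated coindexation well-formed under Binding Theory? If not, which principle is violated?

The two coindexed NPs are *Emil₁* and *himself₁*.
*himself₁* is an anaphor. Principle A requires it to be bound within its binding domain — the embedded TP, whose subject is Hamid₃.
Within that domain it is c-commanded by *Hamid₃*, which does not share its index.
*Emil₁* does c-command the anaphor, but from outside its binding domain.
The anaphor is unbound in its domain → Principle A violation.

Principle A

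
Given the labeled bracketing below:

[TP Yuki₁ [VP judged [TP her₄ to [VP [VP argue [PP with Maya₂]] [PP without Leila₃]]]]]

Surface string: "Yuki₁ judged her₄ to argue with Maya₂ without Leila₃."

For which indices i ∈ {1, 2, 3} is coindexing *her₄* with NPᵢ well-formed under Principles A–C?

*her* is a pronoun, so Principle B applies: it must be free in its binding domain.
Binding domain of *her₄*: the matrix TP, whose subject is Yuki₁.
*Yuki₁* c-commands the pronoun within its binding domain → coindexation would violate Principle B.
*Maya₂*: the pronoun c-commands this R-expression → coindexation would violate Principle C on *Maya₂*.
*Leila₃*: the pronoun c-commands this R-expression → coindexation would violate Principle C on *Leila₃*.

none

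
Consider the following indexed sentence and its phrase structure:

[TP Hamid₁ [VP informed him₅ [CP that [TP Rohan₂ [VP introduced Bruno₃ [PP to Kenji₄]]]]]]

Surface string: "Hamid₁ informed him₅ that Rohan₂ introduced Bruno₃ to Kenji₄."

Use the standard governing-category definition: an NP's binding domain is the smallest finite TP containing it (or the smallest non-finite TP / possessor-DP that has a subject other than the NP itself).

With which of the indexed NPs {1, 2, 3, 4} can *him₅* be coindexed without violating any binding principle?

*him* is a pronoun, so Principle B applies: it must be free in its binding domain.
Binding domain of *him₅*: the matrix TP, whose subject is Hamid₁.
*Hamid₁* c-commands the pronoun within its binding domain → coindexation would violate Principle B.
*Rohan₂*: the pronoun c-commands this R-expression → coindexation would violate Principle C on *Rohan₂*.
*Bruno₃*: the pronoun c-commands this R-expression → coindexation would violate Principle C on *Bruno₃*.
*Kenji₄*: the pronoun c-commands this R-expression → coindexation would violate Principle C on *Kenji₄*.

none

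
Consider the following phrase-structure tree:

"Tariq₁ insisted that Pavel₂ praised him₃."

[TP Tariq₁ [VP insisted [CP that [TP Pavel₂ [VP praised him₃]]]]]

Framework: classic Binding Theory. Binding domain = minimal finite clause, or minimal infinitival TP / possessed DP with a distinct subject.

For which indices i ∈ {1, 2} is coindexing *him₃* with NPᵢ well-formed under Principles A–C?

{1}

*him* is a pronoun, so Principle B applies: it must be free in its binding domain.
Binding domain of *him₃*: the embedded TP, whose subject is Pavel₂.
*Tariq₁* c-commands the pronoun but from outside its binding domain, and is not c-commanded by it → coindexation permitted.
*Pavel₂* c-commands the pronoun within its binding domain → coindexation would violate Principle B.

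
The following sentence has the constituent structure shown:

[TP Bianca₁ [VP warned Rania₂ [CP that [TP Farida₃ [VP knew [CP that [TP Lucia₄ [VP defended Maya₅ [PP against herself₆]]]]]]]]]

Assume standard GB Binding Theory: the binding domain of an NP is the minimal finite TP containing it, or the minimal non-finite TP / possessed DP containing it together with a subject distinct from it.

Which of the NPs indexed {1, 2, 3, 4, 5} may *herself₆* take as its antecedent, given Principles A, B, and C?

*herself* is an anaphor, so Principle A applies: it must be bound in its binding domain.
Binding domain of *herself₆*: the embedded TP, whose subject is Lucia₄.
*Bianca₁* c-commands the anaphor but is outside its binding domain → cannot satisfy Principle A.
*Rania₂* c-commands the anaphor but is outside its binding domain → cannot satisfy Principle A.
*Farida₃* c-commands the anaphor but is outside its binding domain → cannot satisfy Principle A.
*Lucia₄* c-commands the anaphor within its binding domain → licit binder.
*Maya₅* c-commands the anaphor within its binding domain → licit binder.

{4, 5}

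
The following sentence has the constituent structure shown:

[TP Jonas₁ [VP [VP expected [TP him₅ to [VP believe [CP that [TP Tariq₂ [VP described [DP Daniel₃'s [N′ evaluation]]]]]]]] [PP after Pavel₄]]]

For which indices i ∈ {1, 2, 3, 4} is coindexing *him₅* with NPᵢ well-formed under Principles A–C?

{4}

*him* is a pronoun, so Principle B applies: it must be free in its binding domain.
Binding domain of *him₅*: the matrix TP, whose subject is Jonas₁.
*Jonas₁* c-commands the pronoun within its binding domain → coindexation would violate Principle B.
*Tariq₂*: the pronoun c-commands this R-expression → coindexation would violate Principle C on *Tariq₂*.
*Daniel₃*: the pronoun c-commands this R-expression → coindexation would violate Principle C on *Daniel₃*.
*Pavel₄* and the pronoun do not c-command one another → neither Principle B nor Principle C is at stake; coindexation permitted.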